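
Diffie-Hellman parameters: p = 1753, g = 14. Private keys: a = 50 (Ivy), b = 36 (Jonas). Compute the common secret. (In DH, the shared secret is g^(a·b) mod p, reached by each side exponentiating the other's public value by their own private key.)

947

Ivy sends A = g^a mod p = 14^50 mod 1753.
14^1 ≡ 14 (mod 1753)
14^2 = (14^1)^2 ≡ 14^2 = 196 ≡ 196 (mod 1753)
14^4 = (14^2)^2 ≡ 196^2 = 38416 ≡ 1603 (mod 1753)
14^8 = (14^4)^2 ≡ 1603^2 = 2569609 ≡ 1464 (mod 1753)
14^16 = (14^8)^2 ≡ 1464^2 = 2143296 ≡ 1130 (mod 1753)
14^32 = (14^16)^2 ≡ 1130^2 = 1276900 ≡ 716 (mod 1753)
14^50 = 14^32 · 14^16 · 14^2 ≡ 716 · 1130 · 196 ≡ 1547 (mod 1753).
So A = 1547. Jonas then computes K = A^b mod p = 1547^36 mod 1753.
1547^1 ≡ 1547 (mod 1753)
1547^2 = (1547^1)^2 ≡ 1547^2 = 2393209 ≡ 364 (mod 1753)
1547^4 = (1547^2)^2 ≡ 364^2 = 132496 ≡ 1021 (mod 1753)
1547^8 = (1547^4)^2 ≡ 1021^2 = 1042441 ≡ 1159 (mod 1753)
1547^16 = (1547^8)^2 ≡ 1159^2 = 1343281 ≡ 483 (mod 1753)
1547^32 = (1547^16)^2 ≡ 483^2 = 233289 ≡ 140 (mod 1753)
1547^36 = 1547^32 · 1547^4 ≡ 140 · 1021 ≡ 947 (mod 1753).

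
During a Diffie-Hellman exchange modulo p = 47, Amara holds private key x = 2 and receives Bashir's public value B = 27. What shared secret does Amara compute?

24

Shared key K = 27^2 mod 47.
27^1 ≡ 27 (mod 47)
27^2 = (27^1)^2 ≡ 27^2 = 729 ≡ 24 (mod 47)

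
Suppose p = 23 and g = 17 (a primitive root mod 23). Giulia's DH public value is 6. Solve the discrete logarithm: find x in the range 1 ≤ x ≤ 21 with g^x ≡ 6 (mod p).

12

Try successive powers of 17 modulo 23:
17^1 ≡ 17
17^2 ≡ 13
17^3 ≡ 14
17^4 ≡ 8
17^5 ≡ 21
17^6 ≡ 12
17^7 ≡ 20
17^8 ≡ 18
17^9 ≡ 7
17^10 ≡ 4
17^11 ≡ 22
17^12 ≡ 6
Found: x = 12.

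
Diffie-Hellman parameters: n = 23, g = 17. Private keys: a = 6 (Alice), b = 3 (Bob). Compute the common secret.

Bob sends B = g^b mod n = 17^3 mod 23.
17^1 ≡ 17 (mod 23)
17^2 = (17^1)^2 ≡ 17^2 = 289 ≡ 13 (mod 23)
17^3 = 17^2 · 17^1 ≡ 13 · 17 ≡ 14 (mod 23).
So B = 14. Alice then computes K = B^a mod n = 14^6 mod 23.
14^1 ≡ 14 (mod 23)
14^2 = (14^1)^2 ≡ 14^2 = 196 ≡ 12 (mod 23)
14^4 = (14^2)^2 ≡ 12^2 = 144 ≡ 6 (mod 23)
14^6 = 14^4 · 14^2 ≡ 6 · 12 ≡ 3 (mod 23).

3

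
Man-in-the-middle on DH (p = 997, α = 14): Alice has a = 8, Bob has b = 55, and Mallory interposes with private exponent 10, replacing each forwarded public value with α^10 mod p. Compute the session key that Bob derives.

Bob receives Mallory's public value M = 14^10 mod 997 instead of the honest one.
14^1 ≡ 14 (mod 997)
14^2 = (14^1)^2 ≡ 14^2 = 196 ≡ 196 (mod 997)
14^4 = (14^2)^2 ≡ 196^2 = 38416 ≡ 530 (mod 997)
14^8 = (14^4)^2 ≡ 530^2 = 280900 ≡ 743 (mod 997)
14^10 = 14^8 · 14^2 ≡ 743 · 196 ≡ 66 (mod 997).
So M = 66. Bob computes K = M^55 mod 997.
66^1 ≡ 66 (mod 997)
66^2 = (66^1)^2 ≡ 66^2 = 4356 ≡ 368 (mod 997)
66^4 = (66^2)^2 ≡ 368^2 = 135424 ≡ 829 (mod 997)
66^8 = (66^4)^2 ≡ 829^2 = 687241 ≡ 308 (mod 997)
66^16 = (66^8)^2 ≡ 308^2 = 94864 ≡ 149 (mod 997)
66^32 = (66^16)^2 ≡ 149^2 = 22201 ≡ 267 (mod 997)
66^55 = 66^32 · 66^16 · 66^4 · 66^2 · 66^1 ≡ 267 · 149 · 829 · 368 · 66 ≡ 212 (mod 997).

212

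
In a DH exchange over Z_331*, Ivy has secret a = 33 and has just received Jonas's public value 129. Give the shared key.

Shared key K = 129^33 mod 331.
129^1 ≡ 129 (mod 331)
129^2 = (129^1)^2 ≡ 129^2 = 16641 ≡ 91 (mod 331)
129^4 = (129^2)^2 ≡ 91^2 = 8281 ≡ 6 (mod 331)
129^8 = (129^4)^2 ≡ 6^2 = 36 ≡ 36 (mod 331)
129^16 = (129^8)^2 ≡ 36^2 = 1296 ≡ 303 (mod 331)
129^32 = (129^16)^2 ≡ 303^2 = 91809 ≡ 122 (mod 331)
129^33 = 129^32 · 129^1 ≡ 122 · 129 ≡ 181 (mod 331).

181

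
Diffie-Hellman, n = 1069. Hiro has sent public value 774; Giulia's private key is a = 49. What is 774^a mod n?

952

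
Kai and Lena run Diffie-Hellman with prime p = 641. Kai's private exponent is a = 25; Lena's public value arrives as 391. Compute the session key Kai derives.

Shared key K = 391^25 mod 641.
391^1 ≡ 391 (mod 641)
391^2 = (391^1)^2 ≡ 391^2 = 152881 ≡ 323 (mod 641)
391^4 = (391^2)^2 ≡ 323^2 = 104329 ≡ 487 (mod 641)
391^8 = (391^4)^2 ≡ 487^2 = 237169 ≡ 640 (mod 641)
391^16 = (391^8)^2 ≡ 640^2 = 409600 ≡ 1 (mod 641)
391^25 = 391^16 · 391^8 · 391^1 ≡ 1 · 640 · 391 ≡ 250 (mod 641).

250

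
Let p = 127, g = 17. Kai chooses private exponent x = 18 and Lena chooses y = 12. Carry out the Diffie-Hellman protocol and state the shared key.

4

Kai sends A = g^x mod p = 17^18 mod 127.
17^1 ≡ 17 (mod 127)
17^2 = (17^1)^2 ≡ 17^2 = 289 ≡ 35 (mod 127)
17^4 = (17^2)^2 ≡ 35^2 = 1225 ≡ 82 (mod 127)
17^8 = (17^4)^2 ≡ 82^2 = 6724 ≡ 120 (mod 127)
17^16 = (17^8)^2 ≡ 120^2 = 14400 ≡ 49 (mod 127)
17^18 = 17^16 · 17^2 ≡ 49 · 35 ≡ 64 (mod 127).
So A = 64. Lena then computes K = A^y mod p = 64^12 mod 127.
64^1 ≡ 64 (mod 127)
64^2 = (64^1)^2 ≡ 64^2 = 4096 ≡ 32 (mod 127)
64^4 = (64^2)^2 ≡ 32^2 = 1024 ≡ 8 (mod 127)
64^8 = (64^4)^2 ≡ 8^2 = 64 ≡ 64 (mod 127)
64^12 = 64^8 · 64^4 ≡ 64 · 8 ≡ 4 (mod 127).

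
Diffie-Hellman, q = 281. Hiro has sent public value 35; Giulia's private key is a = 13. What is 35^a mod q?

Shared key K = 35^13 mod 281.
35^1 ≡ 35 (mod 281)
35^2 = (35^1)^2 ≡ 35^2 = 1225 ≡ 101 (mod 281)
35^4 = (35^2)^2 ≡ 101^2 = 10201 ≡ 85 (mod 281)
35^8 = (35^4)^2 ≡ 85^2 = 7225 ≡ 200 (mod 281)
35^13 = 35^8 · 35^4 · 35^1 ≡ 200 · 85 · 35 ≡ 123 (mod 281).

123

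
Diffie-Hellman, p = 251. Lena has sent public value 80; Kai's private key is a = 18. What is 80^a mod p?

Shared key K = 80^18 mod 251.
80^1 ≡ 80 (mod 251)
80^2 = (80^1)^2 ≡ 80^2 = 6400 ≡ 125 (mod 251)
80^4 = (80^2)^2 ≡ 125^2 = 15625 ≡ 63 (mod 251)
80^8 = (80^4)^2 ≡ 63^2 = 3969 ≡ 204 (mod 251)
80^16 = (80^8)^2 ≡ 204^2 = 41616 ≡ 201 (mod 251)
80^18 = 80^16 · 80^2 ≡ 201 · 125 ≡ 25 (mod 251).

25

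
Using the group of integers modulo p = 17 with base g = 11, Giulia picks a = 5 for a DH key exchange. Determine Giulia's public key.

Public value = 11^5 (mod 17).
11^1 ≡ 11 (mod 17)
11^2 = (11^1)^2 ≡ 11^2 = 121 ≡ 2 (mod 17)
11^4 = (11^2)^2 ≡ 2^2 = 4 ≡ 4 (mod 17)
11^5 = 11^4 · 11^1 ≡ 4 · 11 ≡ 10 (mod 17).

10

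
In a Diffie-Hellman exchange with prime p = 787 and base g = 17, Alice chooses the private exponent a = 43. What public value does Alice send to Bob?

312

Public value = 17^43 mod 787.
17^1 ≡ 17 (mod 787)
17^2 = (17^1)^2 ≡ 17^2 = 289 ≡ 289 (mod 787)
17^4 = (17^2)^2 ≡ 289^2 = 83521 ≡ 99 (mod 787)
17^8 = (17^4)^2 ≡ 99^2 = 9801 ≡ 357 (mod 787)
17^16 = (17^8)^2 ≡ 357^2 = 127449 ≡ 742 (mod 787)
17^32 = (17^16)^2 ≡ 742^2 = 550564 ≡ 451 (mod 787)
17^43 = 17^32 · 17^8 · 17^2 · 17^1 ≡ 451 · 357 · 289 · 17 ≡ 312 (mod 787).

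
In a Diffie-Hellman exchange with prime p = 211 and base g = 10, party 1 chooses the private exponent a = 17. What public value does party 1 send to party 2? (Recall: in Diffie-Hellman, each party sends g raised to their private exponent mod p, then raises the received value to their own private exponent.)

Public value = 10^17 (mod 211).
10^1 ≡ 10 (mod 211)
10^2 = (10^1)^2 ≡ 10^2 = 100 ≡ 100 (mod 211)
10^4 = (10^2)^2 ≡ 100^2 = 10000 ≡ 83 (mod 211)
10^8 = (10^4)^2 ≡ 83^2 = 6889 ≡ 137 (mod 211)
10^16 = (10^8)^2 ≡ 137^2 = 18769 ≡ 201 (mod 211)
10^17 = 10^16 · 10^1 ≡ 201 · 10 ≡ 111 (mod 211).

111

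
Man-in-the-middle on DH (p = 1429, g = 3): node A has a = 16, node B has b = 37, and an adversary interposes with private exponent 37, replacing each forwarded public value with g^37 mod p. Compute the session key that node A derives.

981

Node A receives an adversary's public value M = 3^37 mod 1429 instead of the honest one.
3^1 ≡ 3 (mod 1429)
3^2 = (3^1)^2 ≡ 3^2 = 9 ≡ 9 (mod 1429)
3^4 = (3^2)^2 ≡ 9^2 = 81 ≡ 81 (mod 1429)
3^8 = (3^4)^2 ≡ 81^2 = 6561 ≡ 845 (mod 1429)
3^16 = (3^8)^2 ≡ 845^2 = 714025 ≡ 954 (mod 1429)
3^32 = (3^16)^2 ≡ 954^2 = 910116 ≡ 1272 (mod 1429)
3^37 = 3^32 · 3^4 · 3^1 ≡ 1272 · 81 · 3 ≡ 432 (mod 1429).
So M = 432. Node A computes K = M^16 mod 1429.
432^1 ≡ 432 (mod 1429)
432^2 = (432^1)^2 ≡ 432^2 = 186624 ≡ 854 (mod 1429)
432^4 = (432^2)^2 ≡ 854^2 = 729316 ≡ 526 (mod 1429)
432^8 = (432^4)^2 ≡ 526^2 = 276676 ≡ 879 (mod 1429)
432^16 = (432^8)^2 ≡ 879^2 = 772641 ≡ 981 (mod 1429)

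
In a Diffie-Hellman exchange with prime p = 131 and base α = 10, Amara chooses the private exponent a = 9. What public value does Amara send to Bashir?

Public value = 10^9 (mod 131).
10^1 ≡ 10 (mod 131)
10^2 = (10^1)^2 ≡ 10^2 = 100 ≡ 100 (mod 131)
10^4 = (10^2)^2 ≡ 100^2 = 10000 ≡ 44 (mod 131)
10^8 = (10^4)^2 ≡ 44^2 = 1936 ≡ 102 (mod 131)
10^9 = 10^8 · 10^1 ≡ 102 · 10 ≡ 103 (mod 131).

103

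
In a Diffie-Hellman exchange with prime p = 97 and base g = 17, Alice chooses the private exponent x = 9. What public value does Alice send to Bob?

Public value = 17^9 mod 97.
17^1 ≡ 17 (mod 97)
17^2 = (17^1)^2 ≡ 17^2 = 289 ≡ 95 (mod 97)
17^4 = (17^2)^2 ≡ 95^2 = 9025 ≡ 4 (mod 97)
17^8 = (17^4)^2 ≡ 4^2 = 16 ≡ 16 (mod 97)
17^9 = 17^8 · 17^1 ≡ 16 · 17 ≡ 78 (mod 97).

78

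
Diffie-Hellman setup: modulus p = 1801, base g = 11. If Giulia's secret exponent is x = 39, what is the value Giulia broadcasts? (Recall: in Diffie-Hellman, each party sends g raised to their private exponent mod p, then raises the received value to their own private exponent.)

316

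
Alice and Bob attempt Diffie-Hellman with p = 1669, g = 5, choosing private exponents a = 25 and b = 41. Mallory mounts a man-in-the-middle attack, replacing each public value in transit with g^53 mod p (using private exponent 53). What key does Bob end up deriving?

145

Bob receives Mallory's public value M = 5^53 mod 1669 instead of the honest one.
5^1 ≡ 5 (mod 1669)
5^2 = (5^1)^2 ≡ 5^2 = 25 ≡ 25 (mod 1669)
5^4 = (5^2)^2 ≡ 25^2 = 625 ≡ 625 (mod 1669)
5^8 = (5^4)^2 ≡ 625^2 = 390625 ≡ 79 (mod 1669)
5^16 = (5^8)^2 ≡ 79^2 = 6241 ≡ 1234 (mod 1669)
5^32 = (5^16)^2 ≡ 1234^2 = 1522756 ≡ 628 (mod 1669)
5^53 = 5^32 · 5^16 · 5^4 · 5^1 ≡ 628 · 1234 · 625 · 5 ≡ 993 (mod 1669).
So M = 993. Bob computes K = M^41 mod 1669.
993^1 ≡ 993 (mod 1669)
993^2 = (993^1)^2 ≡ 993^2 = 986049 ≡ 1339 (mod 1669)
993^4 = (993^2)^2 ≡ 1339^2 = 1792921 ≡ 415 (mod 1669)
993^8 = (993^4)^2 ≡ 415^2 = 172225 ≡ 318 (mod 1669)
993^16 = (993^8)^2 ≡ 318^2 = 101124 ≡ 984 (mod 1669)
993^32 = (993^16)^2 ≡ 984^2 = 968256 ≡ 236 (mod 1669)
993^41 = 993^32 · 993^8 · 993^1 ≡ 236 · 318 · 993 ≡ 145 (mod 1669).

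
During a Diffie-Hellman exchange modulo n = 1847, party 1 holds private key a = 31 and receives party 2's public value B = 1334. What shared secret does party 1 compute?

1804

Shared key K = 1334^31 mod 1847.
1334^1 ≡ 1334 (mod 1847)
1334^2 = (1334^1)^2 ≡ 1334^2 = 1779556 ≡ 895 (mod 1847)
1334^4 = (1334^2)^2 ≡ 895^2 = 801025 ≡ 1274 (mod 1847)
1334^8 = (1334^4)^2 ≡ 1274^2 = 1623076 ≡ 1410 (mod 1847)
1334^16 = (1334^8)^2 ≡ 1410^2 = 1988100 ≡ 728 (mod 1847)
1334^31 = 1334^16 · 1334^8 · 1334^4 · 1334^2 · 1334^1 ≡ 728 · 1410 · 1274 · 895 · 1334 ≡ 1804 (mod 1847).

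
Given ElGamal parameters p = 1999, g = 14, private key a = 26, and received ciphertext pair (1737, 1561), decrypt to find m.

Shared mask s = c₁^a mod p = 1737^26 mod 1999.
1737^1 ≡ 1737 (mod 1999)
1737^2 = (1737^1)^2 ≡ 1737^2 = 3017169 ≡ 678 (mod 1999)
1737^4 = (1737^2)^2 ≡ 678^2 = 459684 ≡ 1913 (mod 1999)
1737^8 = (1737^4)^2 ≡ 1913^2 = 3659569 ≡ 1399 (mod 1999)
1737^16 = (1737^8)^2 ≡ 1399^2 = 1957201 ≡ 180 (mod 1999)
1737^26 = 1737^16 · 1737^8 · 1737^2 ≡ 180 · 1399 · 678 ≡ 1369 (mod 1999).
So s = 1369; s⁻¹ ≡ 917 (mod 1999).
m = c₂ · s⁻¹ mod 1999 = 1561 · 917 mod 1999 = 153.

153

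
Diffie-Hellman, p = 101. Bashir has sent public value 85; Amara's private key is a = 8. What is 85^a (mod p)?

68

Shared key K = 85^8 mod 101.
85^1 ≡ 85 (mod 101)
85^2 = (85^1)^2 ≡ 85^2 = 7225 ≡ 54 (mod 101)
85^4 = (85^2)^2 ≡ 54^2 = 2916 ≡ 88 (mod 101)
85^8 = (85^4)^2 ≡ 88^2 = 7744 ≡ 68 (mod 101)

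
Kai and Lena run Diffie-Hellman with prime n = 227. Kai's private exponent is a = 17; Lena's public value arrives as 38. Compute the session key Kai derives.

Shared key K = 38^17 mod 227.
38^1 ≡ 38 (mod 227)
38^2 = (38^1)^2 ≡ 38^2 = 1444 ≡ 82 (mod 227)
38^4 = (38^2)^2 ≡ 82^2 = 6724 ≡ 141 (mod 227)
38^8 = (38^4)^2 ≡ 141^2 = 19881 ≡ 132 (mod 227)
38^16 = (38^8)^2 ≡ 132^2 = 17424 ≡ 172 (mod 227)
38^17 = 38^16 · 38^1 ≡ 172 · 38 ≡ 180 (mod 227).

180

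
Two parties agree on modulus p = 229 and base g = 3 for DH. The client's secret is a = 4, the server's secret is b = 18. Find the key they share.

225

The server sends B = g^b mod p = 3^18 mod 229.
3^1 ≡ 3 (mod 229)
3^2 = (3^1)^2 ≡ 3^2 = 9 ≡ 9 (mod 229)
3^4 = (3^2)^2 ≡ 9^2 = 81 ≡ 81 (mod 229)
3^8 = (3^4)^2 ≡ 81^2 = 6561 ≡ 149 (mod 229)
3^16 = (3^8)^2 ≡ 149^2 = 22201 ≡ 217 (mod 229)
3^18 = 3^16 · 3^2 ≡ 217 · 9 ≡ 121 (mod 229).
So B = 121. The client then computes K = B^a mod p = 121^4 mod 229.
121^1 ≡ 121 (mod 229)
121^2 = (121^1)^2 ≡ 121^2 = 14641 ≡ 214 (mod 229)
121^4 = (121^2)^2 ≡ 214^2 = 45796 ≡ 225 (mod 229)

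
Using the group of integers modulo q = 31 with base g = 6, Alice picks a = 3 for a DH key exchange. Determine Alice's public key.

Public value = 6^{3} \pmod{31}.
6^1 ≡ 6 (mod 31)
6^2 = (6^1)^2 ≡ 6^2 = 36 ≡ 5 (mod 31)
6^3 = 6^2 · 6^1 ≡ 5 · 6 ≡ 30 (mod 31).

30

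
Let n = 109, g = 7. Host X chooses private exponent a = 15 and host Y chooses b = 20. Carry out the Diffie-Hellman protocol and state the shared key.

Host X sends A = g^a mod n = 7^15 mod 109.
7^1 ≡ 7 (mod 109)
7^2 = (7^1)^2 ≡ 7^2 = 49 ≡ 49 (mod 109)
7^4 = (7^2)^2 ≡ 49^2 = 2401 ≡ 3 (mod 109)
7^8 = (7^4)^2 ≡ 3^2 = 9 ≡ 9 (mod 109)
7^15 = 7^8 · 7^4 · 7^2 · 7^1 ≡ 9 · 3 · 49 · 7 ≡ 105 (mod 109).
So A = 105. Host Y then computes K = A^b mod n = 105^20 mod 109.
105^1 ≡ 105 (mod 109)
105^2 = (105^1)^2 ≡ 105^2 = 11025 ≡ 16 (mod 109)
105^4 = (105^2)^2 ≡ 16^2 = 256 ≡ 38 (mod 109)
105^8 = (105^4)^2 ≡ 38^2 = 1444 ≡ 27 (mod 109)
105^16 = (105^8)^2 ≡ 27^2 = 729 ≡ 75 (mod 109)
105^20 = 105^16 · 105^4 ≡ 75 · 38 ≡ 16 (mod 109).

16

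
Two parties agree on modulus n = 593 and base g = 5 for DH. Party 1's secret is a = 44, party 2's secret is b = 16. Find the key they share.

Party 2 sends B = g^b mod n = 5^16 mod 593.
5^1 ≡ 5 (mod 593)
5^2 = (5^1)^2 ≡ 5^2 = 25 ≡ 25 (mod 593)
5^4 = (5^2)^2 ≡ 25^2 = 625 ≡ 32 (mod 593)
5^8 = (5^4)^2 ≡ 32^2 = 1024 ≡ 431 (mod 593)
5^16 = (5^8)^2 ≡ 431^2 = 185761 ≡ 152 (mod 593)
So B = 152. Party 1 then computes K = B^a mod n = 152^44 mod 593.
152^1 ≡ 152 (mod 593)
152^2 = (152^1)^2 ≡ 152^2 = 23104 ≡ 570 (mod 593)
152^4 = (152^2)^2 ≡ 570^2 = 324900 ≡ 529 (mod 593)
152^8 = (152^4)^2 ≡ 529^2 = 279841 ≡ 538 (mod 593)
152^16 = (152^8)^2 ≡ 538^2 = 289444 ≡ 60 (mod 593)
152^32 = (152^16)^2 ≡ 60^2 = 3600 ≡ 42 (mod 593)
152^44 = 152^32 · 152^8 · 152^4 ≡ 42 · 538 · 529 ≡ 183 (mod 593).

183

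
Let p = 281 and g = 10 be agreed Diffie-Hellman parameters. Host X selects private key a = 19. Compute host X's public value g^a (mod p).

Public value = 10^19 (mod 281).
10^1 ≡ 10 (mod 281)
10^2 = (10^1)^2 ≡ 10^2 = 100 ≡ 100 (mod 281)
10^4 = (10^2)^2 ≡ 100^2 = 10000 ≡ 165 (mod 281)
10^8 = (10^4)^2 ≡ 165^2 = 27225 ≡ 249 (mod 281)
10^16 = (10^8)^2 ≡ 249^2 = 62001 ≡ 181 (mod 281)
10^19 = 10^16 · 10^2 · 10^1 ≡ 181 · 100 · 10 ≡ 36 (mod 281).

36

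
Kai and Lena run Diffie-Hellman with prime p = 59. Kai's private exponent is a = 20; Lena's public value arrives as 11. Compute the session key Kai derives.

Shared key K = 11^20 mod 59.
11^1 ≡ 11 (mod 59)
11^2 = (11^1)^2 ≡ 11^2 = 121 ≡ 3 (mod 59)
11^4 = (11^2)^2 ≡ 3^2 = 9 ≡ 9 (mod 59)
11^8 = (11^4)^2 ≡ 9^2 = 81 ≡ 22 (mod 59)
11^16 = (11^8)^2 ≡ 22^2 = 484 ≡ 12 (mod 59)
11^20 = 11^16 · 11^4 ≡ 12 · 9 ≡ 49 (mod 59).

49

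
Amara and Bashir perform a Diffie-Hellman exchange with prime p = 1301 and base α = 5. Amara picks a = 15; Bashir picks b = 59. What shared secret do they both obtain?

1036

Amara sends A = α^a mod p = 5^15 mod 1301.
5^1 ≡ 5 (mod 1301)
5^2 = (5^1)^2 ≡ 5^2 = 25 ≡ 25 (mod 1301)
5^4 = (5^2)^2 ≡ 25^2 = 625 ≡ 625 (mod 1301)
5^8 = (5^4)^2 ≡ 625^2 = 390625 ≡ 325 (mod 1301)
5^15 = 5^8 · 5^4 · 5^2 · 5^1 ≡ 325 · 625 · 25 · 5 ≡ 309 (mod 1301).
So A = 309. Bashir then computes K = A^b mod p = 309^59 mod 1301.
309^1 ≡ 309 (mod 1301)
309^2 = (309^1)^2 ≡ 309^2 = 95481 ≡ 508 (mod 1301)
309^4 = (309^2)^2 ≡ 508^2 = 258064 ≡ 466 (mod 1301)
309^8 = (309^4)^2 ≡ 466^2 = 217156 ≡ 1190 (mod 1301)
309^16 = (309^8)^2 ≡ 1190^2 = 1416100 ≡ 612 (mod 1301)
309^32 = (309^16)^2 ≡ 612^2 = 374544 ≡ 1157 (mod 1301)
309^59 = 309^32 · 309^16 · 309^8 · 309^2 · 309^1 ≡ 1157 · 612 · 1190 · 508 · 309 ≡ 1036 (mod 1301).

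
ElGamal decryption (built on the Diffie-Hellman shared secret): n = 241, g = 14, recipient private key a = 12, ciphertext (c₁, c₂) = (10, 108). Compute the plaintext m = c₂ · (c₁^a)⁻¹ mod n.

209

Shared mask s = c₁^a mod n = 10^12 mod 241.
10^1 ≡ 10 (mod 241)
10^2 = (10^1)^2 ≡ 10^2 = 100 ≡ 100 (mod 241)
10^4 = (10^2)^2 ≡ 100^2 = 10000 ≡ 119 (mod 241)
10^8 = (10^4)^2 ≡ 119^2 = 14161 ≡ 183 (mod 241)
10^12 = 10^8 · 10^4 ≡ 183 · 119 ≡ 87 (mod 241).
So s = 87; s⁻¹ ≡ 205 (mod 241).
m = c₂ · s⁻¹ mod 241 = 108 · 205 mod 241 = 209.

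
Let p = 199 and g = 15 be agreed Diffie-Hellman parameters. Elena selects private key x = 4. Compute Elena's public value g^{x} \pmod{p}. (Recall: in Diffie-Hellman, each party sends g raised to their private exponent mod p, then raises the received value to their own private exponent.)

79

Public value = 15^{4} \pmod{199}.
15^1 ≡ 15 (mod 199)
15^2 = (15^1)^2 ≡ 15^2 = 225 ≡ 26 (mod 199)
15^4 = (15^2)^2 ≡ 26^2 = 676 ≡ 79 (mod 199)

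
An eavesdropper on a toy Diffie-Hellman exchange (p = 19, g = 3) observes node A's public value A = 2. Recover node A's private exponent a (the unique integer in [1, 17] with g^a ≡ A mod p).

7

Try successive powers of 3 modulo 19:
3^1 ≡ 3
3^2 ≡ 9
3^3 ≡ 8
3^4 ≡ 5
3^5 ≡ 15
3^6 ≡ 7
3^7 ≡ 2
Found: a = 7.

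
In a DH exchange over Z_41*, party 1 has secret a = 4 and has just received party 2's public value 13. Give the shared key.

25

Shared key K = 13^4 mod 41.
13^1 ≡ 13 (mod 41)
13^2 = (13^1)^2 ≡ 13^2 = 169 ≡ 5 (mod 41)
13^4 = (13^2)^2 ≡ 5^2 = 25 ≡ 25 (mod 41)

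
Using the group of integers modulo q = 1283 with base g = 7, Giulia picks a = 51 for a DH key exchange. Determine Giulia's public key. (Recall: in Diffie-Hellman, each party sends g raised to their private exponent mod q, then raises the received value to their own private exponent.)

Public value = 7^51 mod 1283.
7^1 ≡ 7 (mod 1283)
7^2 = (7^1)^2 ≡ 7^2 = 49 ≡ 49 (mod 1283)
7^4 = (7^2)^2 ≡ 49^2 = 2401 ≡ 1118 (mod 1283)
7^8 = (7^4)^2 ≡ 1118^2 = 1249924 ≡ 282 (mod 1283)
7^16 = (7^8)^2 ≡ 282^2 = 79524 ≡ 1261 (mod 1283)
7^32 = (7^16)^2 ≡ 1261^2 = 1590121 ≡ 484 (mod 1283)
7^51 = 7^32 · 7^16 · 7^2 · 7^1 ≡ 484 · 1261 · 49 · 7 ≡ 437 (mod 1283).

437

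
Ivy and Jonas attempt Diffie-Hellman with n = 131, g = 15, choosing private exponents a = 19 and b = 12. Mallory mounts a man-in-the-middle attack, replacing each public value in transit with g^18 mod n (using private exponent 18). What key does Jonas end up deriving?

125

Jonas receives Mallory's public value M = 15^18 mod 131 instead of the honest one.
15^1 ≡ 15 (mod 131)
15^2 = (15^1)^2 ≡ 15^2 = 225 ≡ 94 (mod 131)
15^4 = (15^2)^2 ≡ 94^2 = 8836 ≡ 59 (mod 131)
15^8 = (15^4)^2 ≡ 59^2 = 3481 ≡ 75 (mod 131)
15^16 = (15^8)^2 ≡ 75^2 = 5625 ≡ 123 (mod 131)
15^18 = 15^16 · 15^2 ≡ 123 · 94 ≡ 34 (mod 131).
So M = 34. Jonas computes K = M^12 mod 131.
34^1 ≡ 34 (mod 131)
34^2 = (34^1)^2 ≡ 34^2 = 1156 ≡ 108 (mod 131)
34^4 = (34^2)^2 ≡ 108^2 = 11664 ≡ 5 (mod 131)
34^8 = (34^4)^2 ≡ 5^2 = 25 ≡ 25 (mod 131)
34^12 = 34^8 · 34^4 ≡ 25 · 5 ≡ 125 (mod 131).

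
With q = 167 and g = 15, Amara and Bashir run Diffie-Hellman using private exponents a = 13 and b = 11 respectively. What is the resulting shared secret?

Bashir sends B = g^b mod q = 15^11 mod 167.
15^1 ≡ 15 (mod 167)
15^2 = (15^1)^2 ≡ 15^2 = 225 ≡ 58 (mod 167)
15^4 = (15^2)^2 ≡ 58^2 = 3364 ≡ 24 (mod 167)
15^8 = (15^4)^2 ≡ 24^2 = 576 ≡ 75 (mod 167)
15^11 = 15^8 · 15^2 · 15^1 ≡ 75 · 58 · 15 ≡ 120 (mod 167).
So B = 120. Amara then computes K = B^a mod q = 120^13 mod 167.
120^1 ≡ 120 (mod 167)
120^2 = (120^1)^2 ≡ 120^2 = 14400 ≡ 38 (mod 167)
120^4 = (120^2)^2 ≡ 38^2 = 1444 ≡ 108 (mod 167)
120^8 = (120^4)^2 ≡ 108^2 = 11664 ≡ 141 (mod 167)
120^13 = 120^8 · 120^4 · 120^1 ≡ 141 · 108 · 120 ≡ 46 (mod 167).

46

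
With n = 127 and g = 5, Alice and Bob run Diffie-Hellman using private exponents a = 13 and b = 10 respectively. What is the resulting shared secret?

117

Bob sends B = g^b mod n = 5^10 mod 127.
5^1 ≡ 5 (mod 127)
5^2 = (5^1)^2 ≡ 5^2 = 25 ≡ 25 (mod 127)
5^4 = (5^2)^2 ≡ 25^2 = 625 ≡ 117 (mod 127)
5^8 = (5^4)^2 ≡ 117^2 = 13689 ≡ 100 (mod 127)
5^10 = 5^8 · 5^2 ≡ 100 · 25 ≡ 87 (mod 127).
So B = 87. Alice then computes K = B^a mod n = 87^13 mod 127.
87^1 ≡ 87 (mod 127)
87^2 = (87^1)^2 ≡ 87^2 = 7569 ≡ 76 (mod 127)
87^4 = (87^2)^2 ≡ 76^2 = 5776 ≡ 61 (mod 127)
87^8 = (87^4)^2 ≡ 61^2 = 3721 ≡ 38 (mod 127)
87^13 = 87^8 · 87^4 · 87^1 ≡ 38 · 61 · 87 ≡ 117 (mod 127).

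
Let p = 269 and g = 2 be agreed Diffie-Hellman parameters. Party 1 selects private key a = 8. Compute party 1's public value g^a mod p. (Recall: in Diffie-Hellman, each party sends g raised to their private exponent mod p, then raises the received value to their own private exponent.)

Public value = 2^8 mod 269.
2^1 ≡ 2 (mod 269)
2^2 = (2^1)^2 ≡ 2^2 = 4 ≡ 4 (mod 269)
2^4 = (2^2)^2 ≡ 4^2 = 16 ≡ 16 (mod 269)
2^8 = (2^4)^2 ≡ 16^2 = 256 ≡ 256 (mod 269)

256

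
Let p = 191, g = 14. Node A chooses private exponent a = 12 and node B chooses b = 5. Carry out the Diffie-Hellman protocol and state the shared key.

121

Node A sends A = g^a mod p = 14^12 mod 191.
14^1 ≡ 14 (mod 191)
14^2 = (14^1)^2 ≡ 14^2 = 196 ≡ 5 (mod 191)
14^4 = (14^2)^2 ≡ 5^2 = 25 ≡ 25 (mod 191)
14^8 = (14^4)^2 ≡ 25^2 = 625 ≡ 52 (mod 191)
14^12 = 14^8 · 14^4 ≡ 52 · 25 ≡ 154 (mod 191).
So A = 154. Node B then computes K = A^b mod p = 154^5 mod 191.
154^1 ≡ 154 (mod 191)
154^2 = (154^1)^2 ≡ 154^2 = 23716 ≡ 32 (mod 191)
154^4 = (154^2)^2 ≡ 32^2 = 1024 ≡ 69 (mod 191)
154^5 = 154^4 · 154^1 ≡ 69 · 154 ≡ 121 (mod 191).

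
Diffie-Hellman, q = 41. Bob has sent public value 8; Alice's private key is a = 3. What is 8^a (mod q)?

Shared key K = 8^3 mod 41.
8^1 ≡ 8 (mod 41)
8^2 = (8^1)^2 ≡ 8^2 = 64 ≡ 23 (mod 41)
8^3 = 8^2 · 8^1 ≡ 23 · 8 ≡ 20 (mod 41).

20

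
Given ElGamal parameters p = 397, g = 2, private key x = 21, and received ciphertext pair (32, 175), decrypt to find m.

Shared mask s = c₁^x mod p = 32^21 mod 397.
32^1 ≡ 32 (mod 397)
32^2 = (32^1)^2 ≡ 32^2 = 1024 ≡ 230 (mod 397)
32^4 = (32^2)^2 ≡ 230^2 = 52900 ≡ 99 (mod 397)
32^8 = (32^4)^2 ≡ 99^2 = 9801 ≡ 273 (mod 397)
32^16 = (32^8)^2 ≡ 273^2 = 74529 ≡ 290 (mod 397)
32^21 = 32^16 · 32^4 · 32^1 ≡ 290 · 99 · 32 ≡ 62 (mod 397).
So s = 62; s⁻¹ ≡ 365 (mod 397).
m = c₂ · s⁻¹ mod 397 = 175 · 365 mod 397 = 355.

355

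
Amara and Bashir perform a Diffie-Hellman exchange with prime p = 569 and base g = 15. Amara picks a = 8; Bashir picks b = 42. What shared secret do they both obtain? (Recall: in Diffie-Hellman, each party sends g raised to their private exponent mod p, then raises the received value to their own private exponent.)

Bashir sends B = g^b mod p = 15^42 mod 569.
15^1 ≡ 15 (mod 569)
15^2 = (15^1)^2 ≡ 15^2 = 225 ≡ 225 (mod 569)
15^4 = (15^2)^2 ≡ 225^2 = 50625 ≡ 553 (mod 569)
15^8 = (15^4)^2 ≡ 553^2 = 305809 ≡ 256 (mod 569)
15^16 = (15^8)^2 ≡ 256^2 = 65536 ≡ 101 (mod 569)
15^32 = (15^16)^2 ≡ 101^2 = 10201 ≡ 528 (mod 569)
15^42 = 15^32 · 15^8 · 15^2 ≡ 528 · 256 · 225 ≡ 319 (mod 569).
So B = 319. Amara then computes K = B^a mod p = 319^8 mod 569.
319^1 ≡ 319 (mod 569)
319^2 = (319^1)^2 ≡ 319^2 = 101761 ≡ 479 (mod 569)
319^4 = (319^2)^2 ≡ 479^2 = 229441 ≡ 134 (mod 569)
319^8 = (319^4)^2 ≡ 134^2 = 17956 ≡ 317 (mod 569)

317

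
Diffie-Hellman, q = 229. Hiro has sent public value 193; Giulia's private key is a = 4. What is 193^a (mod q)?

Shared key K = 193^4 mod 229.
193^1 ≡ 193 (mod 229)
193^2 = (193^1)^2 ≡ 193^2 = 37249 ≡ 151 (mod 229)
193^4 = (193^2)^2 ≡ 151^2 = 22801 ≡ 130 (mod 229)

130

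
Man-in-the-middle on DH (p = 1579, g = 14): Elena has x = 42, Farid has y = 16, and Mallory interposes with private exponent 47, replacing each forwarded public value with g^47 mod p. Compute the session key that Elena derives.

124

Elena receives Mallory's public value M = 14^47 mod 1579 instead of the honest one.
14^1 ≡ 14 (mod 1579)
14^2 = (14^1)^2 ≡ 14^2 = 196 ≡ 196 (mod 1579)
14^4 = (14^2)^2 ≡ 196^2 = 38416 ≡ 520 (mod 1579)
14^8 = (14^4)^2 ≡ 520^2 = 270400 ≡ 391 (mod 1579)
14^16 = (14^8)^2 ≡ 391^2 = 152881 ≡ 1297 (mod 1579)
14^32 = (14^16)^2 ≡ 1297^2 = 1682209 ≡ 574 (mod 1579)
14^47 = 14^32 · 14^8 · 14^4 · 14^2 · 14^1 ≡ 574 · 391 · 520 · 196 · 14 ≡ 1070 (mod 1579).
So M = 1070. Elena computes K = M^42 mod 1579.
1070^1 ≡ 1070 (mod 1579)
1070^2 = (1070^1)^2 ≡ 1070^2 = 1144900 ≡ 125 (mod 1579)
1070^4 = (1070^2)^2 ≡ 125^2 = 15625 ≡ 1414 (mod 1579)
1070^8 = (1070^4)^2 ≡ 1414^2 = 1999396 ≡ 382 (mod 1579)
1070^16 = (1070^8)^2 ≡ 382^2 = 145924 ≡ 656 (mod 1579)
1070^32 = (1070^16)^2 ≡ 656^2 = 430336 ≡ 848 (mod 1579)
1070^42 = 1070^32 · 1070^8 · 1070^2 ≡ 848 · 382 · 125 ≡ 124 (mod 1579).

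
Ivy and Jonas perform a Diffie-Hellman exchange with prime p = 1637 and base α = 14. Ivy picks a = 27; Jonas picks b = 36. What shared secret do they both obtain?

Ivy sends A = α^a mod p = 14^27 mod 1637.
14^1 ≡ 14 (mod 1637)
14^2 = (14^1)^2 ≡ 14^2 = 196 ≡ 196 (mod 1637)
14^4 = (14^2)^2 ≡ 196^2 = 38416 ≡ 765 (mod 1637)
14^8 = (14^4)^2 ≡ 765^2 = 585225 ≡ 816 (mod 1637)
14^16 = (14^8)^2 ≡ 816^2 = 665856 ≡ 1234 (mod 1637)
14^27 = 14^16 · 14^8 · 14^2 · 14^1 ≡ 1234 · 816 · 196 · 14 ≡ 1324 (mod 1637).
So A = 1324. Jonas then computes K = A^b mod p = 1324^36 mod 1637.
1324^1 ≡ 1324 (mod 1637)
1324^2 = (1324^1)^2 ≡ 1324^2 = 1752976 ≡ 1386 (mod 1637)
1324^4 = (1324^2)^2 ≡ 1386^2 = 1920996 ≡ 795 (mod 1637)
1324^8 = (1324^4)^2 ≡ 795^2 = 632025 ≡ 143 (mod 1637)
1324^16 = (1324^8)^2 ≡ 143^2 = 20449 ≡ 805 (mod 1637)
1324^32 = (1324^16)^2 ≡ 805^2 = 648025 ≡ 1410 (mod 1637)
1324^36 = 1324^32 · 1324^4 ≡ 1410 · 795 ≡ 1242 (mod 1637).

1242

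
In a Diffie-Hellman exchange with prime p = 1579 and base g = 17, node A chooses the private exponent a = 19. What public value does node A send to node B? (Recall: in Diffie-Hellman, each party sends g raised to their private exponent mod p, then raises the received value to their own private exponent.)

488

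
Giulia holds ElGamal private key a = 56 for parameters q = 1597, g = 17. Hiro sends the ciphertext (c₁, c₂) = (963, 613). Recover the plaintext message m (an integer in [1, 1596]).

1314

Shared mask s = c₁^a mod q = 963^56 mod 1597.
963^1 ≡ 963 (mod 1597)
963^2 = (963^1)^2 ≡ 963^2 = 927369 ≡ 1109 (mod 1597)
963^4 = (963^2)^2 ≡ 1109^2 = 1229881 ≡ 191 (mod 1597)
963^8 = (963^4)^2 ≡ 191^2 = 36481 ≡ 1347 (mod 1597)
963^16 = (963^8)^2 ≡ 1347^2 = 1814409 ≡ 217 (mod 1597)
963^32 = (963^16)^2 ≡ 217^2 = 47089 ≡ 776 (mod 1597)
963^56 = 963^32 · 963^16 · 963^8 ≡ 776 · 217 · 1347 ≡ 517 (mod 1597).
So s = 517; s⁻¹ ≡ 729 (mod 1597).
m = c₂ · s⁻¹ mod 1597 = 613 · 729 mod 1597 = 1314.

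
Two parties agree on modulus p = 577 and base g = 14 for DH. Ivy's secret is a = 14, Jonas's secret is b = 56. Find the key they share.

Ivy sends A = g^a mod p = 14^14 mod 577.
14^1 ≡ 14 (mod 577)
14^2 = (14^1)^2 ≡ 14^2 = 196 ≡ 196 (mod 577)
14^4 = (14^2)^2 ≡ 196^2 = 38416 ≡ 334 (mod 577)
14^8 = (14^4)^2 ≡ 334^2 = 111556 ≡ 195 (mod 577)
14^14 = 14^8 · 14^4 · 14^2 ≡ 195 · 334 · 196 ≡ 509 (mod 577).
So A = 509. Jonas then computes K = A^b mod p = 509^56 mod 577.
509^1 ≡ 509 (mod 577)
509^2 = (509^1)^2 ≡ 509^2 = 259081 ≡ 8 (mod 577)
509^4 = (509^2)^2 ≡ 8^2 = 64 ≡ 64 (mod 577)
509^8 = (509^4)^2 ≡ 64^2 = 4096 ≡ 57 (mod 577)
509^16 = (509^8)^2 ≡ 57^2 = 3249 ≡ 364 (mod 577)
509^32 = (509^16)^2 ≡ 364^2 = 132496 ≡ 363 (mod 577)
509^56 = 509^32 · 509^16 · 509^8 ≡ 363 · 364 · 57 ≡ 520 (mod 577).

520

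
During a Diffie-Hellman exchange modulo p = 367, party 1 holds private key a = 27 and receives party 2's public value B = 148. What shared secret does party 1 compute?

211

Shared key K = 148^27 mod 367.
148^1 ≡ 148 (mod 367)
148^2 = (148^1)^2 ≡ 148^2 = 21904 ≡ 251 (mod 367)
148^4 = (148^2)^2 ≡ 251^2 = 63001 ≡ 244 (mod 367)
148^8 = (148^4)^2 ≡ 244^2 = 59536 ≡ 82 (mod 367)
148^16 = (148^8)^2 ≡ 82^2 = 6724 ≡ 118 (mod 367)
148^27 = 148^16 · 148^8 · 148^2 · 148^1 ≡ 118 · 82 · 251 · 148 ≡ 211 (mod 367).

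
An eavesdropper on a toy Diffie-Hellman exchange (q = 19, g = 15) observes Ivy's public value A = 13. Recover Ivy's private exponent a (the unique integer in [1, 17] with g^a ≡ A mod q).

7

Try successive powers of 15 modulo 19:
15^1 ≡ 15
15^2 ≡ 16
15^3 ≡ 12
15^4 ≡ 9
15^5 ≡ 2
15^6 ≡ 11
15^7 ≡ 13
Found: a = 7.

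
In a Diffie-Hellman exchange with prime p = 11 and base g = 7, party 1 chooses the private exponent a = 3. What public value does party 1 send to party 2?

2

Public value = 7^3 mod 11.
7^1 ≡ 7 (mod 11)
7^2 = (7^1)^2 ≡ 7^2 = 49 ≡ 5 (mod 11)
7^3 = 7^2 · 7^1 ≡ 5 · 7 ≡ 2 (mod 11).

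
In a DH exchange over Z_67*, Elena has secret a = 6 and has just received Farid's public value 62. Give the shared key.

Shared key K = 62^6 mod 67.
62^1 ≡ 62 (mod 67)
62^2 = (62^1)^2 ≡ 62^2 = 3844 ≡ 25 (mod 67)
62^4 = (62^2)^2 ≡ 25^2 = 625 ≡ 22 (mod 67)
62^6 = 62^4 · 62^2 ≡ 22 · 25 ≡ 14 (mod 67).

14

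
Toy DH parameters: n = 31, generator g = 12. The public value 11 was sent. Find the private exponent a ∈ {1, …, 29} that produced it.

17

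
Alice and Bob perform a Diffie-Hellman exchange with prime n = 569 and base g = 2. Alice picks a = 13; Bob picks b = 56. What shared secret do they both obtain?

Bob sends B = g^b mod n = 2^56 mod 569.
2^1 ≡ 2 (mod 569)
2^2 = (2^1)^2 ≡ 2^2 = 4 ≡ 4 (mod 569)
2^4 = (2^2)^2 ≡ 4^2 = 16 ≡ 16 (mod 569)
2^8 = (2^4)^2 ≡ 16^2 = 256 ≡ 256 (mod 569)
2^16 = (2^8)^2 ≡ 256^2 = 65536 ≡ 101 (mod 569)
2^32 = (2^16)^2 ≡ 101^2 = 10201 ≡ 528 (mod 569)
2^56 = 2^32 · 2^16 · 2^8 ≡ 528 · 101 · 256 ≡ 520 (mod 569).
So B = 520. Alice then computes K = B^a mod n = 520^13 mod 569.
520^1 ≡ 520 (mod 569)
520^2 = (520^1)^2 ≡ 520^2 = 270400 ≡ 125 (mod 569)
520^4 = (520^2)^2 ≡ 125^2 = 15625 ≡ 262 (mod 569)
520^8 = (520^4)^2 ≡ 262^2 = 68644 ≡ 364 (mod 569)
520^13 = 520^8 · 520^4 · 520^1 ≡ 364 · 262 · 520 ≡ 165 (mod 569).

165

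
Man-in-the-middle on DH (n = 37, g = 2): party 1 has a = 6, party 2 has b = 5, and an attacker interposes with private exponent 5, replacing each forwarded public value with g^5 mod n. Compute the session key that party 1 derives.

11

Party 1 receives an attacker's public value M = 2^5 mod 37 instead of the honest one.
2^1 ≡ 2 (mod 37)
2^2 = (2^1)^2 ≡ 2^2 = 4 ≡ 4 (mod 37)
2^4 = (2^2)^2 ≡ 4^2 = 16 ≡ 16 (mod 37)
2^5 = 2^4 · 2^1 ≡ 16 · 2 ≡ 32 (mod 37).
So M = 32. Party 1 computes K = M^6 mod 37.
32^1 ≡ 32 (mod 37)
32^2 = (32^1)^2 ≡ 32^2 = 1024 ≡ 25 (mod 37)
32^4 = (32^2)^2 ≡ 25^2 = 625 ≡ 33 (mod 37)
32^6 = 32^4 · 32^2 ≡ 33 · 25 ≡ 11 (mod 37).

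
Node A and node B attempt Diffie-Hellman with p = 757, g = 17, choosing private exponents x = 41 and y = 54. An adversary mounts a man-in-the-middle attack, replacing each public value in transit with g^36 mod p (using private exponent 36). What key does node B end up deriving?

77

Node B receives an adversary's public value M = 17^36 mod 757 instead of the honest one.
17^1 ≡ 17 (mod 757)
17^2 = (17^1)^2 ≡ 17^2 = 289 ≡ 289 (mod 757)
17^4 = (17^2)^2 ≡ 289^2 = 83521 ≡ 251 (mod 757)
17^8 = (17^4)^2 ≡ 251^2 = 63001 ≡ 170 (mod 757)
17^16 = (17^8)^2 ≡ 170^2 = 28900 ≡ 134 (mod 757)
17^32 = (17^16)^2 ≡ 134^2 = 17956 ≡ 545 (mod 757)
17^36 = 17^32 · 17^4 ≡ 545 · 251 ≡ 535 (mod 757).
So M = 535. Node B computes K = M^54 mod 757.
535^1 ≡ 535 (mod 757)
535^2 = (535^1)^2 ≡ 535^2 = 286225 ≡ 79 (mod 757)
535^4 = (535^2)^2 ≡ 79^2 = 6241 ≡ 185 (mod 757)
535^8 = (535^4)^2 ≡ 185^2 = 34225 ≡ 160 (mod 757)
535^16 = (535^8)^2 ≡ 160^2 = 25600 ≡ 619 (mod 757)
535^32 = (535^16)^2 ≡ 619^2 = 383161 ≡ 119 (mod 757)
535^54 = 535^32 · 535^16 · 535^4 · 535^2 ≡ 119 · 619 · 185 · 79 ≡ 77 (mod 757).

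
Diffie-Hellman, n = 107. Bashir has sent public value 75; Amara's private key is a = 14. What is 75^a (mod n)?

3

Shared key K = 75^14 mod 107.
75^1 ≡ 75 (mod 107)
75^2 = (75^1)^2 ≡ 75^2 = 5625 ≡ 61 (mod 107)
75^4 = (75^2)^2 ≡ 61^2 = 3721 ≡ 83 (mod 107)
75^8 = (75^4)^2 ≡ 83^2 = 6889 ≡ 41 (mod 107)
75^14 = 75^8 · 75^4 · 75^2 ≡ 41 · 83 · 61 ≡ 3 (mod 107).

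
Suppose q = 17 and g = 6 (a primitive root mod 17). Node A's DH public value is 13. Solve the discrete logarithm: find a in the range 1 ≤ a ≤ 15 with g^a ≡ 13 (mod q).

Try successive powers of 6 modulo 17:
6^1 ≡ 6
6^2 ≡ 2
6^3 ≡ 12
6^4 ≡ 4
6^5 ≡ 7
6^6 ≡ 8
6^7 ≡ 14
6^8 ≡ 16
6^9 ≡ 11
6^10 ≡ 15
6^11 ≡ 5
6^12 ≡ 13
Found: a = 12.

12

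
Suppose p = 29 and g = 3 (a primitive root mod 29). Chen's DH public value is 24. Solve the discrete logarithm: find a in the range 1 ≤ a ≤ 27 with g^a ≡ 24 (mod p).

24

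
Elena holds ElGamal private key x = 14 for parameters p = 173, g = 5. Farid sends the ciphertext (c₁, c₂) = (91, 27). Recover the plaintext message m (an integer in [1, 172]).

3

Shared mask s = c₁^x mod p = 91^14 mod 173.
91^1 ≡ 91 (mod 173)
91^2 = (91^1)^2 ≡ 91^2 = 8281 ≡ 150 (mod 173)
91^4 = (91^2)^2 ≡ 150^2 = 22500 ≡ 10 (mod 173)
91^8 = (91^4)^2 ≡ 10^2 = 100 ≡ 100 (mod 173)
91^14 = 91^8 · 91^4 · 91^2 ≡ 100 · 10 · 150 ≡ 9 (mod 173).
So s = 9; s⁻¹ ≡ 77 (mod 173).
m = c₂ · s⁻¹ mod 173 = 27 · 77 mod 173 = 3.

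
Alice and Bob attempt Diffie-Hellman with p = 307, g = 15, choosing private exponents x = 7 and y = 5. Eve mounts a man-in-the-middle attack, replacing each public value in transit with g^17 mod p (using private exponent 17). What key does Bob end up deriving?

Bob receives Eve's public value M = 15^17 mod 307 instead of the honest one.
15^1 ≡ 15 (mod 307)
15^2 = (15^1)^2 ≡ 15^2 = 225 ≡ 225 (mod 307)
15^4 = (15^2)^2 ≡ 225^2 = 50625 ≡ 277 (mod 307)
15^8 = (15^4)^2 ≡ 277^2 = 76729 ≡ 286 (mod 307)
15^16 = (15^8)^2 ≡ 286^2 = 81796 ≡ 134 (mod 307)
15^17 = 15^16 · 15^1 ≡ 134 · 15 ≡ 168 (mod 307).
So M = 168. Bob computes K = M^5 mod 307.
168^1 ≡ 168 (mod 307)
168^2 = (168^1)^2 ≡ 168^2 = 28224 ≡ 287 (mod 307)
168^4 = (168^2)^2 ≡ 287^2 = 82369 ≡ 93 (mod 307)
168^5 = 168^4 · 168^1 ≡ 93 · 168 ≡ 274 (mod 307).

274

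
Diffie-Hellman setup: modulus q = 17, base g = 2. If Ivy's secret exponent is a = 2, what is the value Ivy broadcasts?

4

Public value = 2^2 mod 17.
2^1 ≡ 2 (mod 17)
2^2 = (2^1)^2 ≡ 2^2 = 4 ≡ 4 (mod 17)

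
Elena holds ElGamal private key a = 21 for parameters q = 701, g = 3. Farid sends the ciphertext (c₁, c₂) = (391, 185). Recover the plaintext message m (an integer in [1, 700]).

Shared mask s = c₁^a mod q = 391^21 mod 701.
391^1 ≡ 391 (mod 701)
391^2 = (391^1)^2 ≡ 391^2 = 152881 ≡ 63 (mod 701)
391^4 = (391^2)^2 ≡ 63^2 = 3969 ≡ 464 (mod 701)
391^8 = (391^4)^2 ≡ 464^2 = 215296 ≡ 89 (mod 701)
391^16 = (391^8)^2 ≡ 89^2 = 7921 ≡ 210 (mod 701)
391^21 = 391^16 · 391^4 · 391^1 ≡ 210 · 464 · 391 ≡ 391 (mod 701).
So s = 391; s⁻¹ ≡ 251 (mod 701).
m = c₂ · s⁻¹ mod 701 = 185 · 251 mod 701 = 169.

169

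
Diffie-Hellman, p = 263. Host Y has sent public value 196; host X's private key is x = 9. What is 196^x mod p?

17

Shared key K = 196^9 mod 263.
196^1 ≡ 196 (mod 263)
196^2 = (196^1)^2 ≡ 196^2 = 38416 ≡ 18 (mod 263)
196^4 = (196^2)^2 ≡ 18^2 = 324 ≡ 61 (mod 263)
196^8 = (196^4)^2 ≡ 61^2 = 3721 ≡ 39 (mod 263)
196^9 = 196^8 · 196^1 ≡ 39 · 196 ≡ 17 (mod 263).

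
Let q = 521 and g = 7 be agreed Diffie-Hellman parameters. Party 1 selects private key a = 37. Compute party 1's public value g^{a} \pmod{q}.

Public value = 7^{37} \pmod{521}.
7^1 ≡ 7 (mod 521)
7^2 = (7^1)^2 ≡ 7^2 = 49 ≡ 49 (mod 521)
7^4 = (7^2)^2 ≡ 49^2 = 2401 ≡ 317 (mod 521)
7^8 = (7^4)^2 ≡ 317^2 = 100489 ≡ 457 (mod 521)
7^16 = (7^8)^2 ≡ 457^2 = 208849 ≡ 449 (mod 521)
7^32 = (7^16)^2 ≡ 449^2 = 201601 ≡ 495 (mod 521)
7^37 = 7^32 · 7^4 · 7^1 ≡ 495 · 317 · 7 ≡ 137 (mod 521).

137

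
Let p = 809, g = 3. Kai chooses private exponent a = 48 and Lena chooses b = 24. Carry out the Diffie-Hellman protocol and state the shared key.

Lena sends B = g^b mod p = 3^24 mod 809.
3^1 ≡ 3 (mod 809)
3^2 = (3^1)^2 ≡ 3^2 = 9 ≡ 9 (mod 809)
3^4 = (3^2)^2 ≡ 9^2 = 81 ≡ 81 (mod 809)
3^8 = (3^4)^2 ≡ 81^2 = 6561 ≡ 89 (mod 809)
3^16 = (3^8)^2 ≡ 89^2 = 7921 ≡ 640 (mod 809)
3^24 = 3^16 · 3^8 ≡ 640 · 89 ≡ 330 (mod 809).
So B = 330. Kai then computes K = B^a mod p = 330^48 mod 809.
330^1 ≡ 330 (mod 809)
330^2 = (330^1)^2 ≡ 330^2 = 108900 ≡ 494 (mod 809)
330^4 = (330^2)^2 ≡ 494^2 = 244036 ≡ 527 (mod 809)
330^8 = (330^4)^2 ≡ 527^2 = 277729 ≡ 242 (mod 809)
330^16 = (330^8)^2 ≡ 242^2 = 58564 ≡ 316 (mod 809)
330^32 = (330^16)^2 ≡ 316^2 = 99856 ≡ 349 (mod 809)
330^48 = 330^32 · 330^16 ≡ 349 · 316 ≡ 260 (mod 809).

260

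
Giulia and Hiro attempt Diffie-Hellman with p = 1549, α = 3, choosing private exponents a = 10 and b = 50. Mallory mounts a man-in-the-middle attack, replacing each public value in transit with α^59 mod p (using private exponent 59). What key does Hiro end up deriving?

Hiro receives Mallory's public value M = 3^59 mod 1549 instead of the honest one.
3^1 ≡ 3 (mod 1549)
3^2 = (3^1)^2 ≡ 3^2 = 9 ≡ 9 (mod 1549)
3^4 = (3^2)^2 ≡ 9^2 = 81 ≡ 81 (mod 1549)
3^8 = (3^4)^2 ≡ 81^2 = 6561 ≡ 365 (mod 1549)
3^16 = (3^8)^2 ≡ 365^2 = 133225 ≡ 11 (mod 1549)
3^32 = (3^16)^2 ≡ 11^2 = 121 ≡ 121 (mod 1549)
3^59 = 3^32 · 3^16 · 3^8 · 3^2 · 3^1 ≡ 121 · 11 · 365 · 9 · 3 ≡ 73 (mod 1549).
So M = 73. Hiro computes K = M^50 mod 1549.
73^1 ≡ 73 (mod 1549)
73^2 = (73^1)^2 ≡ 73^2 = 5329 ≡ 682 (mod 1549)
73^4 = (73^2)^2 ≡ 682^2 = 465124 ≡ 424 (mod 1549)
73^8 = (73^4)^2 ≡ 424^2 = 179776 ≡ 92 (mod 1549)
73^16 = (73^8)^2 ≡ 92^2 = 8464 ≡ 719 (mod 1549)
73^32 = (73^16)^2 ≡ 719^2 = 516961 ≡ 1144 (mod 1549)
73^50 = 73^32 · 73^16 · 73^2 ≡ 1144 · 719 · 682 ≡ 751 (mod 1549).

751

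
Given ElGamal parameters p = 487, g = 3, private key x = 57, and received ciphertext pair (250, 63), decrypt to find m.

225

Shared mask s = c₁^x mod p = 250^57 mod 487.
250^1 ≡ 250 (mod 487)
250^2 = (250^1)^2 ≡ 250^2 = 62500 ≡ 164 (mod 487)
250^4 = (250^2)^2 ≡ 164^2 = 26896 ≡ 111 (mod 487)
250^8 = (250^4)^2 ≡ 111^2 = 12321 ≡ 146 (mod 487)
250^16 = (250^8)^2 ≡ 146^2 = 21316 ≡ 375 (mod 487)
250^32 = (250^16)^2 ≡ 375^2 = 140625 ≡ 369 (mod 487)
250^57 = 250^32 · 250^16 · 250^8 · 250^1 ≡ 369 · 375 · 146 · 250 ≡ 273 (mod 487).
So s = 273; s⁻¹ ≡ 421 (mod 487).
m = c₂ · s⁻¹ mod 487 = 63 · 421 mod 487 = 225.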